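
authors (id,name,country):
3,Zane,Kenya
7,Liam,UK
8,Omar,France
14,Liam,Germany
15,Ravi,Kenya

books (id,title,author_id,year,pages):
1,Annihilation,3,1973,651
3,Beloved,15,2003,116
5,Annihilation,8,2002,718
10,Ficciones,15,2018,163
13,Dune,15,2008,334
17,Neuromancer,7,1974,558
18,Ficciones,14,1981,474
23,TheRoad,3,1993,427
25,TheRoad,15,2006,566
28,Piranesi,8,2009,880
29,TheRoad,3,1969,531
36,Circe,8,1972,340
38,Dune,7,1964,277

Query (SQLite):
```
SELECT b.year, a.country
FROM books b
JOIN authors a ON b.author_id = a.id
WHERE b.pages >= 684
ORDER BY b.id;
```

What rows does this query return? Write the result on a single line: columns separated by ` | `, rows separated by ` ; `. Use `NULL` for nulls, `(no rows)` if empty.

2002 | France ; 2009 | France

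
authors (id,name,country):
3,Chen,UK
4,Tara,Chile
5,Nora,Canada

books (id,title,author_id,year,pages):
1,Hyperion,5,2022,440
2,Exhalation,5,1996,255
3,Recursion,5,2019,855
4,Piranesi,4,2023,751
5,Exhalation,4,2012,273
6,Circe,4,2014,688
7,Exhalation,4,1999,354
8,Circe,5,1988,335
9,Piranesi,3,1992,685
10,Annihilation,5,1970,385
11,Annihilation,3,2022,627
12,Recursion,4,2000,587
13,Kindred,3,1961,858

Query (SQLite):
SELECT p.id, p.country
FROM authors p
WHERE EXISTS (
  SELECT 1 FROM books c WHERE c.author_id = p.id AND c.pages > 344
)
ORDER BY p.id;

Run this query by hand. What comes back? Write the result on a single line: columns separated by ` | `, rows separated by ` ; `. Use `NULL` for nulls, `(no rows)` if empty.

3 | UK ; 4 | Chile ; 5 | Canada

For each authors row, check whether any books with matching author_id has pages > 344.
Keep rows where that is true.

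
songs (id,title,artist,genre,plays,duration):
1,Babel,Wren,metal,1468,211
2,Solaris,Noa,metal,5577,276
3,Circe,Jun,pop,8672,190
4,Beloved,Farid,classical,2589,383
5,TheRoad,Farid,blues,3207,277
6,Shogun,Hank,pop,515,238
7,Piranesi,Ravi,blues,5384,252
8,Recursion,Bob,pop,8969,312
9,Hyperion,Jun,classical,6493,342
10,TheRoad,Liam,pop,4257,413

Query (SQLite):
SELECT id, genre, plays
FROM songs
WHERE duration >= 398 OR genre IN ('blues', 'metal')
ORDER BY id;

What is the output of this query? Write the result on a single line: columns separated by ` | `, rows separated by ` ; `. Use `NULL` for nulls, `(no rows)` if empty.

1 | metal | 1468 ; 2 | metal | 5577 ; 5 | blues | 3207 ; 7 | blues | 5384 ; 10 | pop | 4257

duration >= 398: ids {10}
genre IN ('blues', 'metal'): ids {1, 2, 5, 7}
Combine with OR.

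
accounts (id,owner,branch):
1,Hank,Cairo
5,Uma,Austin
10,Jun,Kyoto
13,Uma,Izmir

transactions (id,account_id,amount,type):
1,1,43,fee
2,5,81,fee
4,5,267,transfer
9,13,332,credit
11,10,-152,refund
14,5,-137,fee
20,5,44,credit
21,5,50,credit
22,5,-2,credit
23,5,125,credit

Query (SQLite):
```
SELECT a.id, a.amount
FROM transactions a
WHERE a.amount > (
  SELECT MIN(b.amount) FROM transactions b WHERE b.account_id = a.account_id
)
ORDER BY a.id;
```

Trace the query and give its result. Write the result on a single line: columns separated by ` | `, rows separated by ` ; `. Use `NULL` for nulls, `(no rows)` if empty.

For each transactions row a, compute MIN(amount) over rows sharing a.account_id.
Keep row a if a.amount > that per-group MIN.
  account_id=1: MIN(amount) = 43
  account_id=5: MIN(amount) = -137
  account_id=10: MIN(amount) = -152
  account_id=13: MIN(amount) = 332

2 | 81 ; 4 | 267 ; 20 | 44 ; 21 | 50 ; 22 | -2 ; 23 | 125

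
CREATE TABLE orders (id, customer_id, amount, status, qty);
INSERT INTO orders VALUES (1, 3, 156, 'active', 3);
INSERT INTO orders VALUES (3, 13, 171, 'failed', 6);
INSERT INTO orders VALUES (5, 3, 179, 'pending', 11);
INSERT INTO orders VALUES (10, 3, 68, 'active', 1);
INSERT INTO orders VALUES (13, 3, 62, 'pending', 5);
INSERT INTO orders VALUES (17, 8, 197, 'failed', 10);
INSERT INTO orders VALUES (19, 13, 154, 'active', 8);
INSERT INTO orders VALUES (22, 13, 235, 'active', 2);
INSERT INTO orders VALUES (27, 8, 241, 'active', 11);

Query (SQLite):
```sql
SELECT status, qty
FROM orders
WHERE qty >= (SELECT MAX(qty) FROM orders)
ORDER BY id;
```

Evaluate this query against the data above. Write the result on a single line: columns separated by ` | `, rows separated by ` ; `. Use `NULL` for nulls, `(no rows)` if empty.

pending | 11 ; active | 11

Scalar subquery: MAX(qty) over all orders rows = 11.
Keep rows where qty >= that value.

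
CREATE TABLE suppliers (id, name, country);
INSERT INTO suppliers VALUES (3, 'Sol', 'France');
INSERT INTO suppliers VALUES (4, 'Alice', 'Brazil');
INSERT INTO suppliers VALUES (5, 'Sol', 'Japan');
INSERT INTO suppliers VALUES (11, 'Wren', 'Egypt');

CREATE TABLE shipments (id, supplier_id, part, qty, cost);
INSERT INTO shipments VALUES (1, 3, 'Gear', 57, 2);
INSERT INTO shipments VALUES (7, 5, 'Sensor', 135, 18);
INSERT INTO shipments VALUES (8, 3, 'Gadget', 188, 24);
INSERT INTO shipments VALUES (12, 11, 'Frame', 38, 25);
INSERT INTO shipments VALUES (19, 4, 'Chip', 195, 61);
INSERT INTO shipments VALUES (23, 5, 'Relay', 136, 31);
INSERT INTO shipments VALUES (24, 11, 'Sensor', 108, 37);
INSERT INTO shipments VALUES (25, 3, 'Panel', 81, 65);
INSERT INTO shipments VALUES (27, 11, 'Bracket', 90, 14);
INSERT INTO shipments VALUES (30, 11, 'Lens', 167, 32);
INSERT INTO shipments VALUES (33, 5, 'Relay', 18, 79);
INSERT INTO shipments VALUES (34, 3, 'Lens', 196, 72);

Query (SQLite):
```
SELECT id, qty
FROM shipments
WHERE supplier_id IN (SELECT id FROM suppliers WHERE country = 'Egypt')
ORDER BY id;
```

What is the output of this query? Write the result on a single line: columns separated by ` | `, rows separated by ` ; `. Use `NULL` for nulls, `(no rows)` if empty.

12 | 38 ; 24 | 108 ; 27 | 90 ; 30 | 167

Inner query: suppliers.id where country = 'Egypt'.
Outer: keep shipments rows whose supplier_id is in that set.
Inner query → {11}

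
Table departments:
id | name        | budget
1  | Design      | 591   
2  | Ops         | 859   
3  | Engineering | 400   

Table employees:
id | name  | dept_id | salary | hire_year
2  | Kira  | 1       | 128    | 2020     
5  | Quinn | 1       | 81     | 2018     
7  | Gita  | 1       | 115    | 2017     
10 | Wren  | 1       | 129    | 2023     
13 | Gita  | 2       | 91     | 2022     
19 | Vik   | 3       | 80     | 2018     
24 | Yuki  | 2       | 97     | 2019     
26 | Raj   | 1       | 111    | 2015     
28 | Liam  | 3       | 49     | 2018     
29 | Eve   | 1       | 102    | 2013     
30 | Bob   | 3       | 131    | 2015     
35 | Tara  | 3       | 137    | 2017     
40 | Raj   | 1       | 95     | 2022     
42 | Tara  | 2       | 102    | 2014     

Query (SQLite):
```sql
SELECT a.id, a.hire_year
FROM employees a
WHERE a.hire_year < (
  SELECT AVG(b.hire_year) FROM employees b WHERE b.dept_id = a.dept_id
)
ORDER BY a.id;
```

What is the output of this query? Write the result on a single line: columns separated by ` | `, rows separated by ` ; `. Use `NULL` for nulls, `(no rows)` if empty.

For each employees row a, compute AVG(hire_year) over rows sharing a.dept_id.
Keep row a if a.hire_year < that per-group AVG.
  dept_id=1: AVG(hire_year) = 2018.285714
  dept_id=2: AVG(hire_year) = 2018.333333
  dept_id=3: AVG(hire_year) = 2017.0

5 | 2018 ; 7 | 2017 ; 26 | 2015 ; 29 | 2013 ; 30 | 2015 ; 42 | 2014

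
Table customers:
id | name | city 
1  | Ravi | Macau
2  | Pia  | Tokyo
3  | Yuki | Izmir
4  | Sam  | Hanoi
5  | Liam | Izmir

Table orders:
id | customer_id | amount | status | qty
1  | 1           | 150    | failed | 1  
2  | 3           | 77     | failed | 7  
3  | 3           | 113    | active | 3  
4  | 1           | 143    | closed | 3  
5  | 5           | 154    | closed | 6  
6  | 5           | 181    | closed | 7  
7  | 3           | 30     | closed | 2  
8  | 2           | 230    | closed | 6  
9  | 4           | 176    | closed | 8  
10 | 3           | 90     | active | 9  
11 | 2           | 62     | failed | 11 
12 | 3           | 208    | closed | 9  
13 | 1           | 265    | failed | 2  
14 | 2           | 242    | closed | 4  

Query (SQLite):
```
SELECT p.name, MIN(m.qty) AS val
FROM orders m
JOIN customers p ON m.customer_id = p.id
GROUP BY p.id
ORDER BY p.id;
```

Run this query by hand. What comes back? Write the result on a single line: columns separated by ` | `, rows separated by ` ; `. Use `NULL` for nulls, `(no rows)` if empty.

Join each orders row to its customers via customer_id.
Group joined rows by customers.id; compute MIN(m.qty) per group.
  1: ids {1, 4, 13} → MIN(m.qty)=1
  2: ids {8, 11, 14} → MIN(m.qty)=4
  3: ids {2, 3, 7, 10, 12} → MIN(m.qty)=2
  4: ids {9} → MIN(m.qty)=8
  5: ids {5, 6} → MIN(m.qty)=6

Ravi | 1 ; Pia | 4 ; Yuki | 2 ; Sam | 8 ; Liam | 6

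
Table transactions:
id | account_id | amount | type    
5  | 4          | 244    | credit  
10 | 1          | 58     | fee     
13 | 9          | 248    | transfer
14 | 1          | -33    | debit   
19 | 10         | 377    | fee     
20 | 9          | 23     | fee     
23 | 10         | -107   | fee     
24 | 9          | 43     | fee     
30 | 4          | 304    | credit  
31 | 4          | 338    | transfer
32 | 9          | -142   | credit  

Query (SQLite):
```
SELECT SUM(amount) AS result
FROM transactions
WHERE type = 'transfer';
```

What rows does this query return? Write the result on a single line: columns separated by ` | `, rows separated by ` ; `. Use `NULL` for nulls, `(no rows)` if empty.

Rows where type='transfer' → amount values: [248, 338].
SUM of non-NULL values = 586.

586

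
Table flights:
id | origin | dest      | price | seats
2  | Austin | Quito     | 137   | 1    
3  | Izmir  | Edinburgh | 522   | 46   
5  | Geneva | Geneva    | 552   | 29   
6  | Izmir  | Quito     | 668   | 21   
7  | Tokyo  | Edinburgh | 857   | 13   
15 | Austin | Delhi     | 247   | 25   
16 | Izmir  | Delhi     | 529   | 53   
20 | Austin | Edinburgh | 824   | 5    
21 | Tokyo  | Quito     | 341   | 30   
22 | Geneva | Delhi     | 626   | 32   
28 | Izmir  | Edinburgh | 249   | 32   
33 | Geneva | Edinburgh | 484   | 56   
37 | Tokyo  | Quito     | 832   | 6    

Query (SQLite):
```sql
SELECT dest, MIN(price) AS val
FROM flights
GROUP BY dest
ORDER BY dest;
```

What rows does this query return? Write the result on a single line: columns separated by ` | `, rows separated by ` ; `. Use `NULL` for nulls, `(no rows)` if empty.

Partition flights by dest; compute MIN(price) within each group.
  Delhi: ids {15, 16, 22} → MIN(price)=247
  Edinburgh: ids {3, 7, 20, 28, 33} → MIN(price)=249
  Geneva: ids {5} → MIN(price)=552
  Quito: ids {2, 6, 21, 37} → MIN(price)=137

Delhi | 247 ; Edinburgh | 249 ; Geneva | 552 ; Quito | 137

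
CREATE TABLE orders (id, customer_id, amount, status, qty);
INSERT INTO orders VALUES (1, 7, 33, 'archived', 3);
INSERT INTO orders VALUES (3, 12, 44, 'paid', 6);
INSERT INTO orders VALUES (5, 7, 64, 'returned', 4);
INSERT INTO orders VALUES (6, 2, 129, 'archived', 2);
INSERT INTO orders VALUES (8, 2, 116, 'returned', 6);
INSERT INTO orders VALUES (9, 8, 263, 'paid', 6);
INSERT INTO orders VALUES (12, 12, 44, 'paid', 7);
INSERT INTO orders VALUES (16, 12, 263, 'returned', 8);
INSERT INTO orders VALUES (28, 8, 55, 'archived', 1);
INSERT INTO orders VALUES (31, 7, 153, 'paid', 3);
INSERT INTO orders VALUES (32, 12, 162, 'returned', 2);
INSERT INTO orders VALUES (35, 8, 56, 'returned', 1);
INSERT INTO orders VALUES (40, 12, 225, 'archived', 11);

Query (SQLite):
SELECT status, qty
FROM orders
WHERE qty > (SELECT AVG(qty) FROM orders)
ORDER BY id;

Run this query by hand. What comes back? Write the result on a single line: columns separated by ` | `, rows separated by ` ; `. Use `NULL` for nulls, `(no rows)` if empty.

Scalar subquery: AVG(qty) over all orders rows = 4.615385 (≈; comparison uses full precision).
Keep rows where qty > that value.

paid | 6 ; returned | 6 ; paid | 6 ; paid | 7 ; returned | 8 ; archived | 11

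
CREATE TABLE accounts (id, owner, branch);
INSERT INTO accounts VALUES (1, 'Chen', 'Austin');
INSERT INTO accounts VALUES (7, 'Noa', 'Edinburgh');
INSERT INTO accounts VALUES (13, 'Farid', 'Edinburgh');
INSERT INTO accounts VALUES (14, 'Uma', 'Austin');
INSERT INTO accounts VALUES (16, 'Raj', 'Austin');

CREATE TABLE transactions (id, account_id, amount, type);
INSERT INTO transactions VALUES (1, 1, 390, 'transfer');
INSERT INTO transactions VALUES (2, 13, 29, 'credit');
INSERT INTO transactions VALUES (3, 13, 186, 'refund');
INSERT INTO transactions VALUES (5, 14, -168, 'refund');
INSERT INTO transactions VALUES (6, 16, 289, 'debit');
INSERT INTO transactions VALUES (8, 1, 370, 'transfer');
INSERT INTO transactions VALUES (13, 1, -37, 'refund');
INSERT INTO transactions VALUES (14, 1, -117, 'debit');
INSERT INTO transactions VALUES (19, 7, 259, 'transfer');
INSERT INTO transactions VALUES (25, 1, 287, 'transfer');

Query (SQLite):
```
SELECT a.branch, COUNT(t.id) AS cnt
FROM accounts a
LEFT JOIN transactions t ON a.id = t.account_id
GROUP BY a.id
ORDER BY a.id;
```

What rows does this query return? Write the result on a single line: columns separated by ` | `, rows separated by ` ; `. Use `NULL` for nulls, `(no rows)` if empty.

LEFT JOIN keeps every accounts row; unmatched ones get NULL for transactions columns.
Group by accounts.id and compute COUNT(t.id). COUNT(col) of an all-NULL group is 0.
  1: ids {1, 8, 13, 14, 25} → COUNT(t.id)=5
  7: ids {19} → COUNT(t.id)=1
  13: ids {2, 3} → COUNT(t.id)=2
  14: ids {5} → COUNT(t.id)=1
  16: ids {6} → COUNT(t.id)=1

Austin | 5 ; Edinburgh | 1 ; Edinburgh | 2 ; Austin | 1 ; Austin | 1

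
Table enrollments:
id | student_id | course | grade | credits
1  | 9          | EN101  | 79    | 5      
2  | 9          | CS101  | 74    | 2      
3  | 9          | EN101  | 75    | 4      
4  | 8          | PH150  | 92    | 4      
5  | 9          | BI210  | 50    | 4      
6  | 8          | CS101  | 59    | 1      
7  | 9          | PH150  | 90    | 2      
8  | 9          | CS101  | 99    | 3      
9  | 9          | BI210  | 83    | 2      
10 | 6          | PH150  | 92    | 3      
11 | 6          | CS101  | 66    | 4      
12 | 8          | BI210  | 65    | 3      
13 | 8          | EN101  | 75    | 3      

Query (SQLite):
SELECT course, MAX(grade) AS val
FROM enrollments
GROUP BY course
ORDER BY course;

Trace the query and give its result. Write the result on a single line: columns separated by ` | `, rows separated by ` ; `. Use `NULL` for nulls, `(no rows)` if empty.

BI210 | 83 ; CS101 | 99 ; EN101 | 79 ; PH150 | 92

Partition enrollments by course; compute MAX(grade) within each group.
  BI210: ids {5, 9, 12} → MAX(grade)=83
  CS101: ids {2, 6, 8, 11} → MAX(grade)=99
  EN101: ids {1, 3, 13} → MAX(grade)=79
  PH150: ids {4, 7, 10} → MAX(grade)=92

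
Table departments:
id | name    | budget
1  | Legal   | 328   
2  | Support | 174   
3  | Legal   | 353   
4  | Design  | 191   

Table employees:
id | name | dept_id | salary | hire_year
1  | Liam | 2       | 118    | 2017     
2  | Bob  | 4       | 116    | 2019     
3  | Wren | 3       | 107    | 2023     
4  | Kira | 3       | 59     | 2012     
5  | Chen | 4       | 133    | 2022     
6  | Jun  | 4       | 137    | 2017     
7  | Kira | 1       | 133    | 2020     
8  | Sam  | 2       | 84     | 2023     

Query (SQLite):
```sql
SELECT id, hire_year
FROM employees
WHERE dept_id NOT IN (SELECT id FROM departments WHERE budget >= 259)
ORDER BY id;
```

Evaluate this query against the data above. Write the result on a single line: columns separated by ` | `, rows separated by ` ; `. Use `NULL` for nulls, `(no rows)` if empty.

1 | 2017 ; 2 | 2019 ; 5 | 2022 ; 6 | 2017 ; 8 | 2023

Inner query: departments.id where budget >= 259.
Outer: keep employees rows whose dept_id is not in that set.
Inner query → {1, 3}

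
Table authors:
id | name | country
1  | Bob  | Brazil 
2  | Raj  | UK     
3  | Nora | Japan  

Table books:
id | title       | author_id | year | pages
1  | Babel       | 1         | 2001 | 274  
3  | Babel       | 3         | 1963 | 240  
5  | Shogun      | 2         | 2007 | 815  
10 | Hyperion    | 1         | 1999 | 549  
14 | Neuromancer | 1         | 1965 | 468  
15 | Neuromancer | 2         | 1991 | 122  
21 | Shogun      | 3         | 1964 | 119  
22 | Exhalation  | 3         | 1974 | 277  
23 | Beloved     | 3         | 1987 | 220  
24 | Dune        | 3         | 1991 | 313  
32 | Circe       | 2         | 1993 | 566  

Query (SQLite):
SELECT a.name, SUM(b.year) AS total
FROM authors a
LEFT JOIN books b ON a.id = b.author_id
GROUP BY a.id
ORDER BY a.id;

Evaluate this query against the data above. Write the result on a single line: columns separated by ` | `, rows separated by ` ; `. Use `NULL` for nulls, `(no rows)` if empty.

Bob | 5965 ; Raj | 5991 ; Nora | 9879

LEFT JOIN keeps every authors row; unmatched ones get NULL for books columns.
Group by authors.id and compute SUM(b.year). SUM over an all-NULL group is NULL.
  1: ids {1, 10, 14} → SUM(b.year)=5965
  2: ids {5, 15, 32} → SUM(b.year)=5991
  3: ids {3, 21, 22, 23, 24} → SUM(b.year)=9879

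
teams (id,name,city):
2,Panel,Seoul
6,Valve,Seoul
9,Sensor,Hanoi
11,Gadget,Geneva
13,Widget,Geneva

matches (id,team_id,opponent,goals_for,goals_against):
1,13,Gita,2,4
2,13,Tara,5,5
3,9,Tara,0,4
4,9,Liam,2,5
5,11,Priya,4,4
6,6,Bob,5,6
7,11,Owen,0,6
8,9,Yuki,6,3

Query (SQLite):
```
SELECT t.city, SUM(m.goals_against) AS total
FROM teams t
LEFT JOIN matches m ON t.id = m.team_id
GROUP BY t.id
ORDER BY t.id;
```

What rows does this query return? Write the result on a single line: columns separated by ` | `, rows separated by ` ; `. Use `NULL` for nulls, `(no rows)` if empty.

Seoul | NULL ; Seoul | 6 ; Hanoi | 12 ; Geneva | 10 ; Geneva | 9

LEFT JOIN keeps every teams row; unmatched ones get NULL for matches columns.
Group by teams.id and compute SUM(m.goals_against). SUM over an all-NULL group is NULL.
  2: ids {—} → SUM(m.goals_against)=NULL
  6: ids {6} → SUM(m.goals_against)=6
  9: ids {3, 4, 8} → SUM(m.goals_against)=12
  11: ids {5, 7} → SUM(m.goals_against)=10
  13: ids {1, 2} → SUM(m.goals_against)=9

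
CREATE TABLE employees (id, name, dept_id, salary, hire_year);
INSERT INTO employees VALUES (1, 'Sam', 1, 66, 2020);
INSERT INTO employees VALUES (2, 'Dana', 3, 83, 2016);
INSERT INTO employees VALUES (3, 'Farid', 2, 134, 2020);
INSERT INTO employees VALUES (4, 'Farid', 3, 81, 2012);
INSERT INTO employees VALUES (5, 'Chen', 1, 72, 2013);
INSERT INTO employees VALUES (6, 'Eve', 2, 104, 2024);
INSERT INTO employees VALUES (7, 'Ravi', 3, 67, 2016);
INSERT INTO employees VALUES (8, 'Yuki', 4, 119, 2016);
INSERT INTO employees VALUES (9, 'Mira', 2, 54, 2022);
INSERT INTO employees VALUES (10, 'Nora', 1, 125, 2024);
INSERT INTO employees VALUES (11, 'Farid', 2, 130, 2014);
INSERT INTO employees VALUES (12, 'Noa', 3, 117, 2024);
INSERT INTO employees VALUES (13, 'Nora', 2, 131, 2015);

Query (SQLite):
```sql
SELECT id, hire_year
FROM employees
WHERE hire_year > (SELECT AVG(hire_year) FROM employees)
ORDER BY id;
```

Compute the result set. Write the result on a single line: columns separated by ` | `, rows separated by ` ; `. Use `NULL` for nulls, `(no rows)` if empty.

Scalar subquery: AVG(hire_year) over all employees rows = 2018.153846 (≈; comparison uses full precision).
Keep rows where hire_year > that value.

1 | 2020 ; 3 | 2020 ; 6 | 2024 ; 9 | 2022 ; 10 | 2024 ; 12 | 2024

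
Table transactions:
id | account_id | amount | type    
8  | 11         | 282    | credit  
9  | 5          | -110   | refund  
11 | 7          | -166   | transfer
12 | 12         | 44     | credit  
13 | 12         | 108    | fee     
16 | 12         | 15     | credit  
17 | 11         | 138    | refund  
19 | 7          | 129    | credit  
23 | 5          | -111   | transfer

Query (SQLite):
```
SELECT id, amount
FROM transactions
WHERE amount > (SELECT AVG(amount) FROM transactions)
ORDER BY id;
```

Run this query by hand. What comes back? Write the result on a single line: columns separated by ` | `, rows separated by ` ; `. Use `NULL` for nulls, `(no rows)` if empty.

Scalar subquery: AVG(amount) over all transactions rows = 36.555556 (≈; comparison uses full precision).
Keep rows where amount > that value.

8 | 282 ; 12 | 44 ; 13 | 108 ; 17 | 138 ; 19 | 129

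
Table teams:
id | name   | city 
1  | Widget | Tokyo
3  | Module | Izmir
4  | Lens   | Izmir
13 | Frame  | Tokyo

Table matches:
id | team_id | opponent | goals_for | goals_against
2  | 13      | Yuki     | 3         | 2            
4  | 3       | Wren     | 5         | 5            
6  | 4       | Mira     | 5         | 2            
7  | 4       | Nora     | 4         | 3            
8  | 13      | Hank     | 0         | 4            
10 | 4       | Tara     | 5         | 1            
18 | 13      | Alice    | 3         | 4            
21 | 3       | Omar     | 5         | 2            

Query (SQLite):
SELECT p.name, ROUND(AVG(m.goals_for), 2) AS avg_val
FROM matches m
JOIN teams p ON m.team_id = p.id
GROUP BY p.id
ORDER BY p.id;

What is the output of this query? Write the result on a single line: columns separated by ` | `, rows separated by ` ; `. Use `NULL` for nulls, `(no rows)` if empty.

Join each matches row to its teams via team_id.
Group joined rows by teams.id; compute ROUND(AVG(m.goals_for), 2) per group.
  3: ids {4, 21} → ROUND(AVG(m.goals_for), 2)=5
  4: ids {6, 7, 10} → ROUND(AVG(m.goals_for), 2)=4.67
  13: ids {2, 8, 18} → ROUND(AVG(m.goals_for), 2)=2

Module | 5 ; Lens | 4.67 ; Frame | 2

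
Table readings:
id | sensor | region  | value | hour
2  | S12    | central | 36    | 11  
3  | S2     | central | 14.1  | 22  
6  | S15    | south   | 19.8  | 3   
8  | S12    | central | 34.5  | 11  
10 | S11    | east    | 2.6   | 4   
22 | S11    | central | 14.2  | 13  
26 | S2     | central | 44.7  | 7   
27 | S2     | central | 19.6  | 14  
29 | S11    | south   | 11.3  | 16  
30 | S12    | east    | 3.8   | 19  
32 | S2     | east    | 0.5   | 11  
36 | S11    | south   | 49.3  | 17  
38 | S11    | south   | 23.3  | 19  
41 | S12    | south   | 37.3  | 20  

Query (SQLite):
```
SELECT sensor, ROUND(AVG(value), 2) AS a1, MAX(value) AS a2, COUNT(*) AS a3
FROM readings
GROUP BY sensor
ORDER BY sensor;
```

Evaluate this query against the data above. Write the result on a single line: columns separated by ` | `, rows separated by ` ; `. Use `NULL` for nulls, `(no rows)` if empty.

S11 | 20.14 | 49.3 | 5 ; S12 | 27.9 | 37.3 | 4 ; S15 | 19.8 | 19.8 | 1 ; S2 | 19.73 | 44.7 | 4

Group readings by sensor.
Per group compute: ROUND(AVG(value), 2), MAX(value), COUNT(*).
  S11: ids {10, 22, 29, 36, 38} → ROUND(AVG(value), 2)=20.14, MAX(value)=49.3, COUNT(*)=5
  S12: ids {2, 8, 30, 41} → ROUND(AVG(value), 2)=27.9, MAX(value)=37.3, COUNT(*)=4
  S15: ids {6} → ROUND(AVG(value), 2)=19.8, MAX(value)=19.8, COUNT(*)=1
  S2: ids {3, 26, 27, 32} → ROUND(AVG(value), 2)=19.73, MAX(value)=44.7, COUNT(*)=4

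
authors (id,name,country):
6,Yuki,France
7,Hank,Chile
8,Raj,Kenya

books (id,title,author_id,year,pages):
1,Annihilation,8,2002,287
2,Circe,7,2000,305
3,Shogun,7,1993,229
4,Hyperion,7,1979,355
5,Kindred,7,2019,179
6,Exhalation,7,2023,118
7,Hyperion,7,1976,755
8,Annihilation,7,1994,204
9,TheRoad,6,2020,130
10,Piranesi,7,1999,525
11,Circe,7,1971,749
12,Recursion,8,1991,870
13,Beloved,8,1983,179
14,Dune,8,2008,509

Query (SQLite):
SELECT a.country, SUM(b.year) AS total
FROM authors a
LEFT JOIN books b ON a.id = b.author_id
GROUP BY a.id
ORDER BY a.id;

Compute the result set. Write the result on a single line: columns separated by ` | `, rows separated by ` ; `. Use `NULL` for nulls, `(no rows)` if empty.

LEFT JOIN keeps every authors row; unmatched ones get NULL for books columns.
Group by authors.id and compute SUM(b.year). SUM over an all-NULL group is NULL.
  6: ids {9} → SUM(b.year)=2020
  7: ids {2, 3, 4, 5, 6, 7, 8, 10, 11} → SUM(b.year)=17954
  8: ids {1, 12, 13, 14} → SUM(b.year)=7984

France | 2020 ; Chile | 17954 ; Kenya | 7984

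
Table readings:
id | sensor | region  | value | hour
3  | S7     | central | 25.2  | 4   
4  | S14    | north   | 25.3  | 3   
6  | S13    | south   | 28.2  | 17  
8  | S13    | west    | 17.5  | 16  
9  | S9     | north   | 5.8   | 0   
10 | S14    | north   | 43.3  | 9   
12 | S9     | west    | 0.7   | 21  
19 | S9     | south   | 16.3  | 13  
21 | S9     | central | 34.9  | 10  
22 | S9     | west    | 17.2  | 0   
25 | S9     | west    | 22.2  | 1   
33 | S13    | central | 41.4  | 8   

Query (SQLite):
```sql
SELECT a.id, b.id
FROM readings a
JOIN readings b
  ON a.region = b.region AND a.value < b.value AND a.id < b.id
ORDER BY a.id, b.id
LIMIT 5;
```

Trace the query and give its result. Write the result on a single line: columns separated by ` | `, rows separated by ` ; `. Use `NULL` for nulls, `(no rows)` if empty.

3 | 21 ; 3 | 33 ; 4 | 10 ; 8 | 25 ; 9 | 10

Pairs (a,b) with same region, a.value < b.value, a.id < b.id.
region groups: central:{3,21,33} north:{4,9,10} south:{6,19} west:{8,12,22,25}
Ordered by (a.id, b.id); first 5.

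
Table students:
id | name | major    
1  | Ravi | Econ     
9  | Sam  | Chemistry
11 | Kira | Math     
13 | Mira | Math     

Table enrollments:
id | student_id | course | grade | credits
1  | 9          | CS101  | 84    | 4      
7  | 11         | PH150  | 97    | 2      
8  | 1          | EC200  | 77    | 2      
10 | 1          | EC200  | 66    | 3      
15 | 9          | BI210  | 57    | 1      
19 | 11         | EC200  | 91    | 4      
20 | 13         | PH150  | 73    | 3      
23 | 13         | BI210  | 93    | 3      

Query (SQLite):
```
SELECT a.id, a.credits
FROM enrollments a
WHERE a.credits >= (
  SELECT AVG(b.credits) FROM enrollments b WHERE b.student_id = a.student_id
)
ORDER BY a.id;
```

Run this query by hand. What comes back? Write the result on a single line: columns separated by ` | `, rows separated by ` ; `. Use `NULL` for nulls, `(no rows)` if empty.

1 | 4 ; 10 | 3 ; 19 | 4 ; 20 | 3 ; 23 | 3

For each enrollments row a, compute AVG(credits) over rows sharing a.student_id.
Keep row a if a.credits >= that per-group AVG.
  student_id=1: AVG(credits) = 2.5
  student_id=9: AVG(credits) = 2.5
  student_id=11: AVG(credits) = 3.0
  student_id=13: AVG(credits) = 3.0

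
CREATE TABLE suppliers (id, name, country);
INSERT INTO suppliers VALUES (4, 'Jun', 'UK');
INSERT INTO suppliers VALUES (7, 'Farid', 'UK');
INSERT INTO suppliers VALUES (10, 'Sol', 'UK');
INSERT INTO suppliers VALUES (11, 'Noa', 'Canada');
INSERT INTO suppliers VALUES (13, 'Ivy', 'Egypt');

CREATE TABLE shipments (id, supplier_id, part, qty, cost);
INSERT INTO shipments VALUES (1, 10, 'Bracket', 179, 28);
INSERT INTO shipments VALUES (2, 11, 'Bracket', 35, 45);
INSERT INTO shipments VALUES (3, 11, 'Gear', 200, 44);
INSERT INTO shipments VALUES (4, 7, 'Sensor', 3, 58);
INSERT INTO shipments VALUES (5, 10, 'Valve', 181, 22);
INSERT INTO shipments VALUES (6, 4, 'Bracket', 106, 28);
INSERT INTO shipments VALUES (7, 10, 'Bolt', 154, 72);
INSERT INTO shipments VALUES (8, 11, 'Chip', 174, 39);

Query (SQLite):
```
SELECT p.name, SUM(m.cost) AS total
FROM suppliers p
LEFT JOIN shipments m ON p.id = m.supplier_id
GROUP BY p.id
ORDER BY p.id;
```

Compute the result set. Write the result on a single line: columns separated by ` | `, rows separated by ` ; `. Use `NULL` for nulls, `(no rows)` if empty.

Jun | 28 ; Farid | 58 ; Sol | 122 ; Noa | 128 ; Ivy | NULL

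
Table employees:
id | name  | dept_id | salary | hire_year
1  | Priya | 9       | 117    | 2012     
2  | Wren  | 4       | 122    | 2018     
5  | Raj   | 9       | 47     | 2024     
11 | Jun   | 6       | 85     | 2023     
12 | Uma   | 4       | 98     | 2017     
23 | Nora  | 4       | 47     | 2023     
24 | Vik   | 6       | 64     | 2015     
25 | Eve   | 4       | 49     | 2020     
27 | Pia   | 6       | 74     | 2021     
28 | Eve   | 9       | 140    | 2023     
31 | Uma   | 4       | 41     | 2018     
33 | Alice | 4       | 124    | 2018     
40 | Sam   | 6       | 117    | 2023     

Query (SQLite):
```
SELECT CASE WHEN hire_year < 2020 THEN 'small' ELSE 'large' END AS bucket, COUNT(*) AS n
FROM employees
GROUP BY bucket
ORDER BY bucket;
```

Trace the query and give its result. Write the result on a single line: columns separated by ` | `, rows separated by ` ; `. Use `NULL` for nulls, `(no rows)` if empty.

Bucket rows by hire_year < 2020 → 'small' else 'large'; count each bucket.

large | 7 ; small | 6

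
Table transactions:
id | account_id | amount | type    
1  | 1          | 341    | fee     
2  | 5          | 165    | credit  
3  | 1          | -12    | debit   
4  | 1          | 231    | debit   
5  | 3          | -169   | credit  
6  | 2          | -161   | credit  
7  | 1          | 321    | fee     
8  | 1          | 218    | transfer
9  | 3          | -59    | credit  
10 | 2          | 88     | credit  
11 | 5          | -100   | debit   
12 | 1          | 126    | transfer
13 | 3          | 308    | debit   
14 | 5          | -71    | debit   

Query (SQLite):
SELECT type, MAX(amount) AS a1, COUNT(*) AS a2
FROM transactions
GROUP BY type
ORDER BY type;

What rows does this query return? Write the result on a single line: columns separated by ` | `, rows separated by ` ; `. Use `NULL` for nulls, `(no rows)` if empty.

credit | 165 | 5 ; debit | 308 | 5 ; fee | 341 | 2 ; transfer | 218 | 2

Group transactions by type.
Per group compute: MAX(amount), COUNT(*).
  credit: ids {2, 5, 6, 9, 10} → MAX(amount)=165, COUNT(*)=5
  debit: ids {3, 4, 11, 13, 14} → MAX(amount)=308, COUNT(*)=5
  fee: ids {1, 7} → MAX(amount)=341, COUNT(*)=2
  transfer: ids {8, 12} → MAX(amount)=218, COUNT(*)=2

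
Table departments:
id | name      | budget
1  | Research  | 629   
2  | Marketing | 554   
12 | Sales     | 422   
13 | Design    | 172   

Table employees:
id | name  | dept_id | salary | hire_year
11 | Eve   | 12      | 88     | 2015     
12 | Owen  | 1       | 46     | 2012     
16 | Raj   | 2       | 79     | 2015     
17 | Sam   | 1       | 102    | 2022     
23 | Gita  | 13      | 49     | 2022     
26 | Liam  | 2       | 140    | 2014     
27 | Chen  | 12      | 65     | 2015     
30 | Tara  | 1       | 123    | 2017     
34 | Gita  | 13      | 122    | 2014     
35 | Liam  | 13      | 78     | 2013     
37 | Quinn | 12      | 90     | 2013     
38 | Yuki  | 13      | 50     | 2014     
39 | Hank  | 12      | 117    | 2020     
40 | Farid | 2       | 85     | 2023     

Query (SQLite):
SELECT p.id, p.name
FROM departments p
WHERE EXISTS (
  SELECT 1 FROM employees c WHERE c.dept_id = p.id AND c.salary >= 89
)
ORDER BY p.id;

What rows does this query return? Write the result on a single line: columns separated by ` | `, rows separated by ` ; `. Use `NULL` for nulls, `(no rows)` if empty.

For each departments row, check whether any employees with matching dept_id has salary >= 89.
Keep rows where that is true.

1 | Research ; 2 | Marketing ; 12 | Sales ; 13 | Design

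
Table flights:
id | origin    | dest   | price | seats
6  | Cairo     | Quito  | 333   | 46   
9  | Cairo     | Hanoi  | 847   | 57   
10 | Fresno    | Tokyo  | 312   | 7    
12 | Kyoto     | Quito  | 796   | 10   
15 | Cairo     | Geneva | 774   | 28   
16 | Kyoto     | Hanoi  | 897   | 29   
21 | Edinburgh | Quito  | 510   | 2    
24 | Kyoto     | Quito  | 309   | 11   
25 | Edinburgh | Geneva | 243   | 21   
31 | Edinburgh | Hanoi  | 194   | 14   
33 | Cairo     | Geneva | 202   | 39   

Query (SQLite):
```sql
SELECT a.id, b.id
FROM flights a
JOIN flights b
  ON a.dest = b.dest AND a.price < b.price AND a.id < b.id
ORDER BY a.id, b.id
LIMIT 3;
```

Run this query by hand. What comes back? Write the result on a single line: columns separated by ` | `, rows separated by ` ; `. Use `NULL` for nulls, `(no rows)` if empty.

6 | 12 ; 6 | 21 ; 9 | 16

Pairs (a,b) with same dest, a.price < b.price, a.id < b.id.
dest groups: Geneva:{15,25,33} Hanoi:{9,16,31} Quito:{6,12,21,24} Tokyo:{10}
Ordered by (a.id, b.id); first 3.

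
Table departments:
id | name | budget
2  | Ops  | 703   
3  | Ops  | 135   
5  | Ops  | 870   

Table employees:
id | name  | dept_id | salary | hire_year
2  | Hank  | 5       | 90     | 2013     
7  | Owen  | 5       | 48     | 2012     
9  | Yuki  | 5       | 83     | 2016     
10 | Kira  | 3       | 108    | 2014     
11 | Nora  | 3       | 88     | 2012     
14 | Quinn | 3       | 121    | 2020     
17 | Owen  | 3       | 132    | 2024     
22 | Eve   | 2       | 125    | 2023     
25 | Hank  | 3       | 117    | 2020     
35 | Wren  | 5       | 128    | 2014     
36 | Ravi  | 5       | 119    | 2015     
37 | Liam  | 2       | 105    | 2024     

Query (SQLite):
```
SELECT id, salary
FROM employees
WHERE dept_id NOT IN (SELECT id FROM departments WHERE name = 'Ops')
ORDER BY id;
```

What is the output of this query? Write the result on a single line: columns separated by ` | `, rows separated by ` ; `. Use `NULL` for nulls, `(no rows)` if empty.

(no rows)

Inner query: departments.id where name = 'Ops'.
Outer: keep employees rows whose dept_id is not in that set.
Inner query → {2, 3, 5}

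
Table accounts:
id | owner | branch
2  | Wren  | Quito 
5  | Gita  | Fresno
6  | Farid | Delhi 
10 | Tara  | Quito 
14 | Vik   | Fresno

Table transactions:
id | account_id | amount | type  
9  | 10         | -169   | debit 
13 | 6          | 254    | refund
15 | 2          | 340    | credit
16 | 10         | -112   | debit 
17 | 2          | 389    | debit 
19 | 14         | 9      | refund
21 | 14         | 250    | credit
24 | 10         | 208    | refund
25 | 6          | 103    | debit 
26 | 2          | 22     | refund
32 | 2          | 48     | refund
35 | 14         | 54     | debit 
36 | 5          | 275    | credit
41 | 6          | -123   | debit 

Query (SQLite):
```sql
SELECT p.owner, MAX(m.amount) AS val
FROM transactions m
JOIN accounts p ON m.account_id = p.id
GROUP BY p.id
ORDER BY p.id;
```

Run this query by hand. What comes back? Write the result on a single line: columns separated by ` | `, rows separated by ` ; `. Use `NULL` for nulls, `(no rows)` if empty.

Join each transactions row to its accounts via account_id.
Group joined rows by accounts.id; compute MAX(m.amount) per group.
  2: ids {15, 17, 26, 32} → MAX(m.amount)=389
  5: ids {36} → MAX(m.amount)=275
  6: ids {13, 25, 41} → MAX(m.amount)=254
  10: ids {9, 16, 24} → MAX(m.amount)=208
  14: ids {19, 21, 35} → MAX(m.amount)=250

Wren | 389 ; Gita | 275 ; Farid | 254 ; Tara | 208 ; Vik | 250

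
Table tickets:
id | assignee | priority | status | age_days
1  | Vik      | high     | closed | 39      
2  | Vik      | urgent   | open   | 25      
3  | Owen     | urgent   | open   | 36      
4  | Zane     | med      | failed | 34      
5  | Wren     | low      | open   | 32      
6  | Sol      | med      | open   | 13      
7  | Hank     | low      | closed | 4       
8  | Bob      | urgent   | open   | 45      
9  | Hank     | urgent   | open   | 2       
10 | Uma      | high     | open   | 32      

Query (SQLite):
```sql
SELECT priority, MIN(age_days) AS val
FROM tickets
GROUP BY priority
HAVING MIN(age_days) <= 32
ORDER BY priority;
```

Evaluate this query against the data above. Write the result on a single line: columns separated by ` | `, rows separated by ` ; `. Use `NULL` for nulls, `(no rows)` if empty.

high | 32 ; low | 4 ; med | 13 ; urgent | 2

Partition tickets by priority; compute MIN(age_days) within each group.
HAVING: keep groups where MIN(age_days) <= 32.
  high: ids {1, 10} → MIN(age_days)=32
  low: ids {5, 7} → MIN(age_days)=4
  med: ids {4, 6} → MIN(age_days)=13
  urgent: ids {2, 3, 8, 9} → MIN(age_days)=2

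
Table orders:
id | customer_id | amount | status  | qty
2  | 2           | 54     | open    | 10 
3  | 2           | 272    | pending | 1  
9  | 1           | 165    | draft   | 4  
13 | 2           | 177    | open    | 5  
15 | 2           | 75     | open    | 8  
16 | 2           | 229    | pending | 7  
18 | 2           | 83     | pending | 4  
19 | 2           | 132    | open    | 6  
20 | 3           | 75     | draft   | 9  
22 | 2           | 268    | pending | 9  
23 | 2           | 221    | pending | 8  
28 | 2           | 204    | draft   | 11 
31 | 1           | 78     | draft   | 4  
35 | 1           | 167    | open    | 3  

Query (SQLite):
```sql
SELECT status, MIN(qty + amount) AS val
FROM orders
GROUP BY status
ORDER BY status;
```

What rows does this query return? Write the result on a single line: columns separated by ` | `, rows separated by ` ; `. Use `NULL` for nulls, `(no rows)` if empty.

draft | 82 ; open | 64 ; pending | 87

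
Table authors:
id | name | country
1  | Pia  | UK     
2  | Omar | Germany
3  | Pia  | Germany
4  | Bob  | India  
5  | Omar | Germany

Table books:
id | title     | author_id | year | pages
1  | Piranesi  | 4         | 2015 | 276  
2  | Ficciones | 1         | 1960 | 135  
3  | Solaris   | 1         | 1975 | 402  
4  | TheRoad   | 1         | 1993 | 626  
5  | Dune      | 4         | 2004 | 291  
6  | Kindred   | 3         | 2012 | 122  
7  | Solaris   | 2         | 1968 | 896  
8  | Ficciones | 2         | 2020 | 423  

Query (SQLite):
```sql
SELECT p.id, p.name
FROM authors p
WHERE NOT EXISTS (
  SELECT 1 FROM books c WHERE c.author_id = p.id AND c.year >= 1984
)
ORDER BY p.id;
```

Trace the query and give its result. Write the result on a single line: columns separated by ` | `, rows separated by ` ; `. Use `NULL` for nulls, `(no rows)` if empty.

5 | Omar

For each authors row, check whether any books with matching author_id has year >= 1984.
Keep rows where that is false.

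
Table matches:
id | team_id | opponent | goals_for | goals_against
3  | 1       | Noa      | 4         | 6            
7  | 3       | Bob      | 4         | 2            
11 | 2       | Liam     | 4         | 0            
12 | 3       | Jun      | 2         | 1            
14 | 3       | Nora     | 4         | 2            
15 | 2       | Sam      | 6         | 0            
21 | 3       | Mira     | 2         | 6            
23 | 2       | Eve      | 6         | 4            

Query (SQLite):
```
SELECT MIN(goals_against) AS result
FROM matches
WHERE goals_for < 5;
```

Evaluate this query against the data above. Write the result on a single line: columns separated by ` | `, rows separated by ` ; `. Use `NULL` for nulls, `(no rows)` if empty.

0

Rows where goals_for < 5 → goals_against values: [6, 2, 0, 1, 2, 6].
MIN of non-NULL values = 0.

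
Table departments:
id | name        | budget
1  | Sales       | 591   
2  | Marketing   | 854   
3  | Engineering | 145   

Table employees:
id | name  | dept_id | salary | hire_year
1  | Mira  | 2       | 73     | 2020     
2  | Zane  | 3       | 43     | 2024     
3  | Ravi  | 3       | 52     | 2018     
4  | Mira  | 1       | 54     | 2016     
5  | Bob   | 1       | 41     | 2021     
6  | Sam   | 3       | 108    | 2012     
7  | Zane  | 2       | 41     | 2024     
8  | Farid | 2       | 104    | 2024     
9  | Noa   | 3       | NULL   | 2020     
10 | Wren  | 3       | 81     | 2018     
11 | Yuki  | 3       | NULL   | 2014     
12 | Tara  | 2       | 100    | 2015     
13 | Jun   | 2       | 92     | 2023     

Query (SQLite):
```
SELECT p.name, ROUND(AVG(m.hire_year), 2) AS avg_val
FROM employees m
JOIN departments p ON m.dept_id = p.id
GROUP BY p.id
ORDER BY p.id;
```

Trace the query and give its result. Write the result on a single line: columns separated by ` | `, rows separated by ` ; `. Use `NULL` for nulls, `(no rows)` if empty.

Join each employees row to its departments via dept_id.
Group joined rows by departments.id; compute ROUND(AVG(m.hire_year), 2) per group.
  1: ids {4, 5} → ROUND(AVG(m.hire_year), 2)=2018.5
  2: ids {1, 7, 8, 12, 13} → ROUND(AVG(m.hire_year), 2)=2021.2
  3: ids {2, 3, 6, 9, 10, 11} → ROUND(AVG(m.hire_year), 2)=2017.67

Sales | 2018.5 ; Marketing | 2021.2 ; Engineering | 2017.67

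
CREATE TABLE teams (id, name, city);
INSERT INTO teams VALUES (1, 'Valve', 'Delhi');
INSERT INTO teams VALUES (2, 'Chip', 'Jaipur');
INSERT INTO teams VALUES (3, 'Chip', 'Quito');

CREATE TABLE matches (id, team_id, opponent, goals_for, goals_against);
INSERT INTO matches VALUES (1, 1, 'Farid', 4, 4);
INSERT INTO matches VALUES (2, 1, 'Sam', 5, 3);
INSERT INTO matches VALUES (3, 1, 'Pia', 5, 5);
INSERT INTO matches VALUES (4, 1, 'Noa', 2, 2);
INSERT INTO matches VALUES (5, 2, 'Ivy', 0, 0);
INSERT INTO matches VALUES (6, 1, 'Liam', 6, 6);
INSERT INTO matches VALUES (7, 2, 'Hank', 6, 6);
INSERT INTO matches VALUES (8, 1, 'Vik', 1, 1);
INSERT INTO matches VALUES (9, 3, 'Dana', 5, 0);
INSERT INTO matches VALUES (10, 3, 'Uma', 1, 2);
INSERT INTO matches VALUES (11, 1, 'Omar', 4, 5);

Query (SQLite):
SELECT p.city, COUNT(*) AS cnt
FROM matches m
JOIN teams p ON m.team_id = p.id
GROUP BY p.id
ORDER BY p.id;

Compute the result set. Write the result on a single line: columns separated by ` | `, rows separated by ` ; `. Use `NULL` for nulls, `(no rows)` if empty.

Join each matches row to its teams via team_id.
Group joined rows by teams.id; compute COUNT(*) per group.
  1: ids {1, 2, 3, 4, 6, 8, 11} → COUNT(*)=7
  2: ids {5, 7} → COUNT(*)=2
  3: ids {9, 10} → COUNT(*)=2

Delhi | 7 ; Jaipur | 2 ; Quito | 2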